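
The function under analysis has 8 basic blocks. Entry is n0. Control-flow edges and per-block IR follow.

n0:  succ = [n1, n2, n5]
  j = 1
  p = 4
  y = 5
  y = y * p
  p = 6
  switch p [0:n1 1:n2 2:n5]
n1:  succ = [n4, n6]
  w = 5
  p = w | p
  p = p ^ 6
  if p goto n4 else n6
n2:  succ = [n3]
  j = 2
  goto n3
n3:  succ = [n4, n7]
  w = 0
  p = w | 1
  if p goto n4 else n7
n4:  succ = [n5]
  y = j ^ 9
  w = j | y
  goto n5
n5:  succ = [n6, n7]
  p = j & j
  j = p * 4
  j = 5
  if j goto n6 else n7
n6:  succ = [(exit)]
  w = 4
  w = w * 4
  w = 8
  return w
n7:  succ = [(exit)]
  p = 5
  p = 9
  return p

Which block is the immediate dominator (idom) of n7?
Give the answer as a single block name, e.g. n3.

Answer: n0

Derivation:
idom tree: n1←n0 n2←n0 n3←n2 n4←n0 n5←n0 n6←n0 n7←n0
Join-block Dom:
  n4: preds {n1,n3}: {n0,n1} ∩ {n0,n2,n3} = {n0}; idom=n0
  n5: preds {n0,n4}: {n0} ∩ {n0,n4} = {n0}; idom=n0
  n6: preds {n1,n5}: {n0,n1} ∩ {n0,n5} = {n0}; idom=n0
  n7: preds {n3,n5}: {n0,n2,n3} ∩ {n0,n5} = {n0}; idom=n0

idom(n7) = n0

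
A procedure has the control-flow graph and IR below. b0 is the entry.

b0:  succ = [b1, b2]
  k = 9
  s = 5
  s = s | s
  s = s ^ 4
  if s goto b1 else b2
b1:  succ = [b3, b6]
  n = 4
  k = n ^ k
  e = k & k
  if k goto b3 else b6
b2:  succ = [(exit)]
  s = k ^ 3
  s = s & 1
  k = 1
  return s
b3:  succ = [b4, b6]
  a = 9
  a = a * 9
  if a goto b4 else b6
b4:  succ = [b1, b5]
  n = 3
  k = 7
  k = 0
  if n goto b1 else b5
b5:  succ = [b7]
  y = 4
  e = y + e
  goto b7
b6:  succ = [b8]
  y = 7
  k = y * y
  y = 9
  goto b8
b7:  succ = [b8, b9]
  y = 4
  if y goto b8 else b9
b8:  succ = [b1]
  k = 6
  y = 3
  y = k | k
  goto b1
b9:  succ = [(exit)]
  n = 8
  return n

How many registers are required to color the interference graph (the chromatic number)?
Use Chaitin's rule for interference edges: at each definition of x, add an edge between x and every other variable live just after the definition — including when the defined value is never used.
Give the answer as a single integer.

Answer: 3

Derivation:
def/use:
  b0: {k,s} / ∅
  b1: {e,k,n} / {k}
  b2: {k,s} / {k}
  b3: {a} / ∅
  b4: {k,n} / ∅
  b5: {e,y} / {e}
  b6: {k,y} / ∅
  b7: {y} / ∅
  b8: {k,y} / ∅
  b9: {n} / ∅

Backward fixpoint:
  b0: in=∅ out={k}
  b1: in={k} out={e}
  b2: in={k} out=∅
  b3: in={e} out={e}
  b4: in={e} out={e,k}
  b5: in={e} out=∅
  b6: in=∅ out=∅
  b7: in=∅ out=∅
  b8: in=∅ out={k}
  b9: in=∅ out=∅

Conflict graph:
  a: {e}
  e: {a,k,n,y}
  k: {e,n,s,y}
  n: {e,k}
  s: {k}
  y: {e,k}

Chromatic number:
  {e,k,n} pairwise interfere (3-clique) ⇒ χ ≥ 3
  assign a→r1 e→r0 k→r1 n→r2 s→r0 y→r2 — no edge inside a register ⇒ χ ≤ 3
  χ = 3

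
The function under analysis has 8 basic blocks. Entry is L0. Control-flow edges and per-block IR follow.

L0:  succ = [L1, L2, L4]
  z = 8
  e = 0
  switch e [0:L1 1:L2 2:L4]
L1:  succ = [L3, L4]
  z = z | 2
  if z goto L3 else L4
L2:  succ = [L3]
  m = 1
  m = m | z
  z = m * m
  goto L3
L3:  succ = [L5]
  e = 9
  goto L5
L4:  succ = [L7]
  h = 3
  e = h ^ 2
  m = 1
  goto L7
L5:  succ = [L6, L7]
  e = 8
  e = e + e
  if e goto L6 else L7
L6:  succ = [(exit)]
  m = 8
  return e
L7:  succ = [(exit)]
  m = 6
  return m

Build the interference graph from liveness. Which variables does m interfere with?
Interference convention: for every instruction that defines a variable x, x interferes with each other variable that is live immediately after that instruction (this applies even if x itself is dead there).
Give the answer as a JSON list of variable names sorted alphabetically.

Answer: ["e", "z"]

Working:
Per-block:
  L0: def={e,z} ue=∅
  L1: def={z} ue={z}
  L2: def={m,z} ue={z}
  L3: def={e} ue=∅
  L4: def={e,h,m} ue=∅
  L5: def={e} ue=∅
  L6: def={m} ue={e}
  L7: def={m} ue=∅

Live sets:
  L0 li=∅ lo={z}
  L1 li={z} lo=∅
  L2 li={z} lo=∅
  L3 li=∅ lo=∅
  L4 li=∅ lo=∅
  L5 li=∅ lo={e}
  L6 li={e} lo=∅
  L7 li=∅ lo=∅

Conflict graph:
  e↔{m,z}
  h↔∅
  m↔{e,z}
  z↔{e,m}

N(m) = ["e", "z"]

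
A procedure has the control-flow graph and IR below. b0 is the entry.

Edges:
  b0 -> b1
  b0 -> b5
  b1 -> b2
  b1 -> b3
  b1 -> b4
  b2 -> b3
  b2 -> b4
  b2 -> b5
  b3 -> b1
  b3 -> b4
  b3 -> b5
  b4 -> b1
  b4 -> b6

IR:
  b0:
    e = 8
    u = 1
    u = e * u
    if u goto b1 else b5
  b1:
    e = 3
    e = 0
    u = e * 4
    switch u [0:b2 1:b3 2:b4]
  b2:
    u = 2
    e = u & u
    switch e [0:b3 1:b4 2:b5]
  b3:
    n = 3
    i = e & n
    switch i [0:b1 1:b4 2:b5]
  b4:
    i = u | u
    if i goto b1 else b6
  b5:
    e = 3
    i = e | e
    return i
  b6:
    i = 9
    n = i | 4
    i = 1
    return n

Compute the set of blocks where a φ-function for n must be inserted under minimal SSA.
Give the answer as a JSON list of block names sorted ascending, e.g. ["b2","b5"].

Answer: ["b1", "b4", "b5"]

Analysis:
idom tree: b1←b0 b2←b1 b3←b1 b4←b1 b5←b0 b6←b4
Dom∩ at merges:
  b1: preds {b0,b3,b4}: {b0} ∩ {b0,b1,b3} ∩ {b0,b1,b4} = {b0}; idom=b0
  b3: preds {b1,b2}: {b0,b1} ∩ {b0,b1,b2} = {b0,b1}; idom=b1
  b4: preds {b1,b2,b3}: {b0,b1} ∩ {b0,b1,b2} ∩ {b0,b1,b3} = {b0,b1}; idom=b1
  b5: preds {b0,b2,b3}: {b0} ∩ {b0,b1,b2} ∩ {b0,b1,b3} = {b0}; idom=b0

DF derivation:
  join b1 pred b0: · stop@b0
  join b1 pred b3: b3→b1 stop@b0
  join b1 pred b4: b4→b1 stop@b0
  join b3 pred b1: · stop@b1
  join b3 pred b2: b2 stop@b1
  join b4 pred b1: · stop@b1
  join b4 pred b2: b2 stop@b1
  join b4 pred b3: b3 stop@b1
  join b5 pred b0: · stop@b0
  join b5 pred b2: b2→b1 stop@b0
  join b5 pred b3: b3→b1 stop@b0
  DF(b0)=∅
  DF(b1)={b1,b5}
  DF(b2)={b3,b4,b5}
  DF(b3)={b1,b4,b5}
  DF(b4)={b1}
  DF(b5)=∅
  DF(b6)=∅

φ for n: defs {b3,b6}
  DF⁺ = {b1,b4,b5}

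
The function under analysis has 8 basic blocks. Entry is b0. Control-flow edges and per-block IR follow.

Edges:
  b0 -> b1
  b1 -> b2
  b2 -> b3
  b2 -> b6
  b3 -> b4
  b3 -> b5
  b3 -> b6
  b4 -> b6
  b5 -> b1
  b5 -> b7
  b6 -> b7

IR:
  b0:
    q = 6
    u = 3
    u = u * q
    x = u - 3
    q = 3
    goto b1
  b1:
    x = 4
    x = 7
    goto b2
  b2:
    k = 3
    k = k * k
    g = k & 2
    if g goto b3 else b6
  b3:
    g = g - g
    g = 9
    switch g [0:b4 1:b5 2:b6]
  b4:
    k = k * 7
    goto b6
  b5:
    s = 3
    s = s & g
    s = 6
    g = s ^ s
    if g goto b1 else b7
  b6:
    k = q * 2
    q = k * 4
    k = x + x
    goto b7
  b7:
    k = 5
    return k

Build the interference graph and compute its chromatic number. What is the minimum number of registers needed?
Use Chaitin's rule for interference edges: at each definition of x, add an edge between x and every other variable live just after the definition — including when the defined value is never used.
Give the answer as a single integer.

Per-block:
  b0 def {q,u,x} use ∅
  b1 def {x} use ∅
  b2 def {g,k} use ∅
  b3 def {g} use {g}
  b4 def {k} use {k}
  b5 def {g,s} use {g}
  b6 def {k,q} use {q,x}
  b7 def {k} use ∅

Backward fixpoint:
  b0: in=∅ out={q}
  b1: in={q} out={q,x}
  b2: in={q,x} out={g,k,q,x}
  b3: in={g,k,q,x} out={g,k,q,x}
  b4: in={k,q,x} out={q,x}
  b5: in={g,q} out={q}
  b6: in={q,x} out=∅
  b7: in=∅ out=∅

Interference:
  g: {k,q,s,x}
  k: {g,q,x}
  q: {g,k,s,u,x}
  s: {g,q}
  u: {q}
  x: {g,k,q}

Chromatic number:
  {g,k,q,x} pairwise interfere (4-clique) ⇒ χ ≥ 4
  4-colouring: r0={q}  r1={g,u}  r2={k,s}  r3={x}
  χ = 4

Answer: 4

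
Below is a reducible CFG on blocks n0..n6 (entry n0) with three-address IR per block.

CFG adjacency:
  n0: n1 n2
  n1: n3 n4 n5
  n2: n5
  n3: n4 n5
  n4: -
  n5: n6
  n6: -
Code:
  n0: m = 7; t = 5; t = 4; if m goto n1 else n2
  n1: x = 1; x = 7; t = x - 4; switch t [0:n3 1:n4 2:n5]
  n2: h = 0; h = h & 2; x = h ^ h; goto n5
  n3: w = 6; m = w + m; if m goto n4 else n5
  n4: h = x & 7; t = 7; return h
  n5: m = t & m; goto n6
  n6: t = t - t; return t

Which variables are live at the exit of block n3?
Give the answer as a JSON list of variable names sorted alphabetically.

Answer: ["m", "t", "x"]

Derivation:
def/use:
  n0: def={m,t} ue=∅
  n1: def={t,x} ue=∅
  n2: def={h,x} ue=∅
  n3: def={m,w} ue={m}
  n4: def={h,t} ue={x}
  n5: def={m} ue={m,t}
  n6: def={t} ue={t}

Live sets:
  n0: in=∅ out={m,t}
  n1: in={m} out={m,t,x}
  n2: in={m,t} out={m,t}
  n3: in={m,t,x} out={m,t,x}
  n4: in={x} out=∅
  n5: in={m,t} out={t}
  n6: in={t} out=∅

live-out(n3) = ["m", "t", "x"]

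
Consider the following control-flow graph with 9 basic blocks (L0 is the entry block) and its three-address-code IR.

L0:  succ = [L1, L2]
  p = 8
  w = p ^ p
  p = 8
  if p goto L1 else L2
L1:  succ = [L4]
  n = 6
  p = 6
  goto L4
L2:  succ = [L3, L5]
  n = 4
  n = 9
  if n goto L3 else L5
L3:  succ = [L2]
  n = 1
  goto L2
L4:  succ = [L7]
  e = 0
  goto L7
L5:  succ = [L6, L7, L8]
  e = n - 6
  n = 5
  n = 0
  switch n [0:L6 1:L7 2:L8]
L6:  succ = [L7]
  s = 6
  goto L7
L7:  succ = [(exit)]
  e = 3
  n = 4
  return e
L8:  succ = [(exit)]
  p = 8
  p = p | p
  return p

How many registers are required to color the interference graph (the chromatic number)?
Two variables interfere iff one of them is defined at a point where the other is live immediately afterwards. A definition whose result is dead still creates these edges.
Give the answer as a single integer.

Block summaries:
  L0: def={p,w} ue=∅
  L1: def={n,p} ue=∅
  L2: def={n} ue=∅
  L3: def={n} ue=∅
  L4: def={e} ue=∅
  L5: def={e,n} ue={n}
  L6: def={s} ue=∅
  L7: def={e,n} ue=∅
  L8: def={p} ue=∅

Live sets:
  live L0: ∅→∅
  live L1: ∅→∅
  live L2: ∅→{n}
  live L3: ∅→∅
  live L4: ∅→∅
  live L5: {n}→∅
  live L6: ∅→∅
  live L7: ∅→∅
  live L8: ∅→∅

Conflict graph:
  e↔{n}
  n↔{e}
  p↔∅
  s↔∅
  w↔∅

Colouring:
  {e,n} pairwise interfere (2-clique) ⇒ χ ≥ 2
  2-colouring: r0={e,p,s,w}  r1={n}
  χ = 2

Answer: 2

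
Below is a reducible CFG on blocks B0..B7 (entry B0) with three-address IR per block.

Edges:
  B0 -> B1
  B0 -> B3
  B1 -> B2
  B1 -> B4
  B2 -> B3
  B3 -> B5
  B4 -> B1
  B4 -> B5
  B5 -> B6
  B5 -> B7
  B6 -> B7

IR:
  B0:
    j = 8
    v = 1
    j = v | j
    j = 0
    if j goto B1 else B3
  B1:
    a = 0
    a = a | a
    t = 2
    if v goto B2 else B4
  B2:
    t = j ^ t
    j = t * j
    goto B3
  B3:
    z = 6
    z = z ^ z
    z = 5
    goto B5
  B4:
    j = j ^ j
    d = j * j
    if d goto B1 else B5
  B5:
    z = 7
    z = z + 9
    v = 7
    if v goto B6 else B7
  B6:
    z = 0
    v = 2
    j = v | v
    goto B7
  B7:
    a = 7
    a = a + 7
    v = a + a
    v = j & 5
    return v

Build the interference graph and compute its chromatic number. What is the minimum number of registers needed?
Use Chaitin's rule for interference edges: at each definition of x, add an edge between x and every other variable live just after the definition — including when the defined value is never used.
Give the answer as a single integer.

Per-block:
  B0 def {j,v} use ∅
  B1 def {a,t} use {v}
  B2 def {j,t} use {j,t}
  B3 def {z} use ∅
  B4 def {d,j} use {j}
  B5 def {v,z} use ∅
  B6 def {j,v,z} use ∅
  B7 def {a,v} use {j}

Liveness:
  B0 li=∅ lo={j,v}
  B1 li={j,v} lo={j,t,v}
  B2 li={j,t} lo={j}
  B3 li={j} lo={j}
  B4 li={j,v} lo={j,v}
  B5 li={j} lo={j}
  B6 li=∅ lo={j}
  B7 li={j} lo=∅

Interference:
  a: {j,v}
  d: {j,v}
  j: {a,d,t,v,z}
  t: {j,v}
  v: {a,d,j,t}
  z: {j}

Chromatic number:
  {a,j,v} pairwise interfere (3-clique) ⇒ χ ≥ 3
  assign a→R2 d→R2 j→R0 t→R2 v→R1 z→R1 — no edge inside a register ⇒ χ ≤ 3
  χ = 3

Answer: 3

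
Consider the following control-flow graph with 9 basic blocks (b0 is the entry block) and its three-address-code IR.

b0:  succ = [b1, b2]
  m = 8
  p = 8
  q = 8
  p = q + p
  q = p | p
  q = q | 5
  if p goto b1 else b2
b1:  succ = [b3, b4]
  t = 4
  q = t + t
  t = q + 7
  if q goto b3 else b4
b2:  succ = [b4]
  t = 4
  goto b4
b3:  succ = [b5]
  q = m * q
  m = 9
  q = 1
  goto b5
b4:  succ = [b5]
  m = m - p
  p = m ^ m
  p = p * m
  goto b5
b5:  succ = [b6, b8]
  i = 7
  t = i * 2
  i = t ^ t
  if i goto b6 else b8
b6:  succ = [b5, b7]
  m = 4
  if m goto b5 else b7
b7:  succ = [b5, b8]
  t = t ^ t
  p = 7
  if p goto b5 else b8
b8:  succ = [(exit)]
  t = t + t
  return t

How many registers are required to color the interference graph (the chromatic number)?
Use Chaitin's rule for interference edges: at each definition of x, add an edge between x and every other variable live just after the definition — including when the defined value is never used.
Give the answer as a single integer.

def/use:
  b0 def {m,p,q} use ∅
  b1 def {q,t} use ∅
  b2 def {t} use ∅
  b3 def {m,q} use {m,q}
  b4 def {m,p} use {m,p}
  b5 def {i,t} use ∅
  b6 def {m} use ∅
  b7 def {p,t} use {t}
  b8 def {t} use {t}

Liveness:
  b0: in=∅ out={m,p}
  b1: in={m,p} out={m,p,q}
  b2: in={m,p} out={m,p}
  b3: in={m,q} out=∅
  b4: in={m,p} out=∅
  b5: in=∅ out={t}
  b6: in={t} out={t}
  b7: in={t} out={t}
  b8: in={t} out=∅

Conflict graph:
  i: {t}
  m: {p,q,t}
  p: {m,q,t}
  q: {m,p,t}
  t: {i,m,p,q}

Colouring:
  {m,p,q,t} pairwise interfere (4-clique) ⇒ χ ≥ 4
  assign i→R1 m→R1 p→R2 q→R3 t→R0 — no edge inside a register ⇒ χ ≤ 4
  χ = 4

Answer: 4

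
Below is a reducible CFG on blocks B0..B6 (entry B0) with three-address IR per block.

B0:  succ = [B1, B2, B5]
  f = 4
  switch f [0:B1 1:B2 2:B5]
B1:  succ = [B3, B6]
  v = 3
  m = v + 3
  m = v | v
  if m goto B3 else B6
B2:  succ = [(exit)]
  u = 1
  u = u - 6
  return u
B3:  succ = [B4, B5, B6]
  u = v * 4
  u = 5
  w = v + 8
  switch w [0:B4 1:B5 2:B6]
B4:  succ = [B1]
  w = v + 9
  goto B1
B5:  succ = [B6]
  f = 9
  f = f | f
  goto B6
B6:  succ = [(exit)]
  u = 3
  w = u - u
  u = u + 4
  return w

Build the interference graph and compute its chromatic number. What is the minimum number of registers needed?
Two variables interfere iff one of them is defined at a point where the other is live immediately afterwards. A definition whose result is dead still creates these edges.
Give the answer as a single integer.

Per-block:
  B0: {f} / ∅
  B1: {m,v} / ∅
  B2: {u} / ∅
  B3: {u,w} / {v}
  B4: {w} / {v}
  B5: {f} / ∅
  B6: {u,w} / ∅

Live sets:
  B0 li=∅ lo=∅
  B1 li=∅ lo={v}
  B2 li=∅ lo=∅
  B3 li={v} lo={v}
  B4 li={v} lo=∅
  B5 li=∅ lo=∅
  B6 li=∅ lo=∅

Conflict graph:
  f: ∅
  m: {v}
  u: {v,w}
  v: {m,u,w}
  w: {u,v}

Colouring:
  {u,v,w} pairwise interfere (3-clique) ⇒ χ ≥ 3
  assign f→R0 m→R1 u→R1 v→R0 w→R2 — no edge inside a register ⇒ χ ≤ 3
  χ = 3

Answer: 3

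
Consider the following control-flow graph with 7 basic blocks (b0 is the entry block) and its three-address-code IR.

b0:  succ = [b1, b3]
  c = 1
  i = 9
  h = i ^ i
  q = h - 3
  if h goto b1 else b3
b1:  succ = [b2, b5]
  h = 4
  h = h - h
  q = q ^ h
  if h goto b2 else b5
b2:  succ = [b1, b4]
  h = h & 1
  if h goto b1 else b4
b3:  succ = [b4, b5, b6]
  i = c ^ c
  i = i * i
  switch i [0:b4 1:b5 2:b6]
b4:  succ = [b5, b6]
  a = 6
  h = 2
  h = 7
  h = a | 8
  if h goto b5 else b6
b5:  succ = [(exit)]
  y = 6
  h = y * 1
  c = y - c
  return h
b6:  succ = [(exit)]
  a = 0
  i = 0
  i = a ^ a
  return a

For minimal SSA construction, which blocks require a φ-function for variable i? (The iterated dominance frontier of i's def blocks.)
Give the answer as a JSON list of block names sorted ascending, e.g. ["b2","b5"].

Answer: ["b4", "b5", "b6"]

Derivation:
idom tree: b1←b0 b2←b1 b3←b0 b4←b0 b5←b0 b6←b0
Join-block Dom:
  b1: preds {b0,b2}: {b0} ∩ {b0,b1,b2} = {b0}; idom=b0
  b4: preds {b2,b3}: {b0,b1,b2} ∩ {b0,b3} = {b0}; idom=b0
  b5: preds {b1,b3,b4}: {b0,b1} ∩ {b0,b3} ∩ {b0,b4} = {b0}; idom=b0
  b6: preds {b3,b4}: {b0,b3} ∩ {b0,b4} = {b0}; idom=b0

DF derivation:
  b1←b0: walk · to b0
  b1←b2: walk b2→b1 to b0
  b4←b2: walk b2→b1 to b0
  b4←b3: walk b3 to b0
  b5←b1: walk b1 to b0
  b5←b3: walk b3 to b0
  b5←b4: walk b4 to b0
  b6←b3: walk b3 to b0
  b6←b4: walk b4 to b0
  DF(b0)=∅
  DF(b1)={b1,b4,b5}
  DF(b2)={b1,b4}
  DF(b3)={b4,b5,b6}
  DF(b4)={b5,b6}
  DF(b5)=∅
  DF(b6)=∅

φ for i: defs {b0,b3,b6}
  DF⁺ = {b4,b5,b6}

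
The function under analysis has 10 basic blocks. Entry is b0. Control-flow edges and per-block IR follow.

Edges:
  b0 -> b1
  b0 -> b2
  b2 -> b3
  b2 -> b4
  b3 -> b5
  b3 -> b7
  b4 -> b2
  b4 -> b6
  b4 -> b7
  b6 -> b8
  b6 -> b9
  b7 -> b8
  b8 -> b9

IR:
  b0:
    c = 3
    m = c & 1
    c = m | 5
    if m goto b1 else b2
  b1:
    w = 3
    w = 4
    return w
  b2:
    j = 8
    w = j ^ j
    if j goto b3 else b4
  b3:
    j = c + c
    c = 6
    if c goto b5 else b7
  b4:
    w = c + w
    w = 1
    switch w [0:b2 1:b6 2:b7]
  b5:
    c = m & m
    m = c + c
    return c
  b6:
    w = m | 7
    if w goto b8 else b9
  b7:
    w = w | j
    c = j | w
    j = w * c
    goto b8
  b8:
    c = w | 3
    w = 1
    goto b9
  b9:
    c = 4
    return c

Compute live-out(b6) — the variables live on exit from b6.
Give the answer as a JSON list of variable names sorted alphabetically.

Per-block:
  b0: {c,m} / ∅
  b1: {w} / ∅
  b2: {j,w} / ∅
  b3: {c,j} / {c}
  b4: {w} / {c,w}
  b5: {c,m} / {m}
  b6: {w} / {m}
  b7: {c,j,w} / {j,w}
  b8: {c,w} / {w}
  b9: {c} / ∅

Backward fixpoint:
  b0 li=∅ lo={c,m}
  b1 li=∅ lo=∅
  b2 li={c,m} lo={c,j,m,w}
  b3 li={c,m,w} lo={j,m,w}
  b4 li={c,j,m,w} lo={c,j,m,w}
  b5 li={m} lo=∅
  b6 li={m} lo={w}
  b7 li={j,w} lo={w}
  b8 li={w} lo=∅
  b9 li=∅ lo=∅

live-out(b6) = ["w"]

Answer: ["w"]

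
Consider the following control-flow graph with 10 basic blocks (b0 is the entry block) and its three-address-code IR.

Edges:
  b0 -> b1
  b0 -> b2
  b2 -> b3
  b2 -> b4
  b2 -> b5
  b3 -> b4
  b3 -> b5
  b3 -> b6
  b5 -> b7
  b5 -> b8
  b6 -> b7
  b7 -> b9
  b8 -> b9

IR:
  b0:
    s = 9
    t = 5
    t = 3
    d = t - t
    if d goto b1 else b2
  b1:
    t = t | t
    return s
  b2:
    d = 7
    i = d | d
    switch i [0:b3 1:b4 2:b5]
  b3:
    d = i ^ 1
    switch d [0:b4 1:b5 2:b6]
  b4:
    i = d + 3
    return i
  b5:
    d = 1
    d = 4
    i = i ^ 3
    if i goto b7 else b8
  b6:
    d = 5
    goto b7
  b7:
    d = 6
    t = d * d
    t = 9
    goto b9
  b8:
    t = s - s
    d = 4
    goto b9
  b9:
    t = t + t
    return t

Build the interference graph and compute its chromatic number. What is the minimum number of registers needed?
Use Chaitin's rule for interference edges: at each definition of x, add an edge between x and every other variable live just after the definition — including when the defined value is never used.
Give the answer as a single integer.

Answer: 3

Derivation:
Per-block:
  b0: def={d,s,t} ue=∅
  b1: def={t} ue={s,t}
  b2: def={d,i} ue=∅
  b3: def={d} ue={i}
  b4: def={i} ue={d}
  b5: def={d,i} ue={i}
  b6: def={d} ue=∅
  b7: def={d,t} ue=∅
  b8: def={d,t} ue={s}
  b9: def={t} ue={t}

Liveness:
  b0 li=∅ lo={s,t}
  b1 li={s,t} lo=∅
  b2 li={s} lo={d,i,s}
  b3 li={i,s} lo={d,i,s}
  b4 li={d} lo=∅
  b5 li={i,s} lo={s}
  b6 li=∅ lo=∅
  b7 li=∅ lo={t}
  b8 li={s} lo={t}
  b9 li={t} lo=∅

Interference:
  d: {i,s,t}
  i: {d,s}
  s: {d,i,t}
  t: {d,s}

Registers:
  lower bound: {d,i,s} mutually conflict ⇒ χ ≥ 3
  assign d→c0 i→c2 s→c1 t→c2 — no edge inside a register ⇒ χ ≤ 3
  χ = 3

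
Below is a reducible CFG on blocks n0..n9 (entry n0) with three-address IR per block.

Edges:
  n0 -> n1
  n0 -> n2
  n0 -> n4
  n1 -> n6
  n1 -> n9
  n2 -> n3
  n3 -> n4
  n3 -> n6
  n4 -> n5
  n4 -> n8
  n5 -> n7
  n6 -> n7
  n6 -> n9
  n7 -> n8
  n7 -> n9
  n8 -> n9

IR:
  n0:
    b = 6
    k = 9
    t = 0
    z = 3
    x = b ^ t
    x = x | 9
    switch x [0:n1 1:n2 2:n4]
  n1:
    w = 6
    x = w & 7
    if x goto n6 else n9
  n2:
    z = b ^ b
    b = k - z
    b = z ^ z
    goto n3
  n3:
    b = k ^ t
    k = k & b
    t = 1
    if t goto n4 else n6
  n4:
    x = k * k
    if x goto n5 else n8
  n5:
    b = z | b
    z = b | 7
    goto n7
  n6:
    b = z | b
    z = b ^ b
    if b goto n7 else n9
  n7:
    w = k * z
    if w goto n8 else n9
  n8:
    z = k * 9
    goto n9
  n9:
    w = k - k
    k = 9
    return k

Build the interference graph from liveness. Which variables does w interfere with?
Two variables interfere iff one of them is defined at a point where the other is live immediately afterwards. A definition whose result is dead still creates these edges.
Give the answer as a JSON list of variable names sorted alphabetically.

Answer: ["b", "k", "z"]

Analysis:
Per-block:
  n0: def={b,k,t,x,z} ue=∅
  n1: def={w,x} ue=∅
  n2: def={b,z} ue={b,k}
  n3: def={b,k,t} ue={k,t}
  n4: def={x} ue={k}
  n5: def={b,z} ue={b,z}
  n6: def={b,z} ue={b,z}
  n7: def={w} ue={k,z}
  n8: def={z} ue={k}
  n9: def={k,w} ue={k}

Backward fixpoint:
  live n0: ∅→{b,k,t,z}
  live n1: {b,k,z}→{b,k,z}
  live n2: {b,k,t}→{k,t,z}
  live n3: {k,t,z}→{b,k,z}
  live n4: {b,k,z}→{b,k,z}
  live n5: {b,k,z}→{k,z}
  live n6: {b,k,z}→{k,z}
  live n7: {k,z}→{k}
  live n8: {k}→{k}
  live n9: {k}→∅

Interfere edges:
  b — {k,t,w,x,z}
  k — {b,t,w,x,z}
  t — {b,k,x,z}
  w — {b,k,z}
  x — {b,k,t,z}
  z — {b,k,t,w,x}

N(w) = ["b", "k", "z"]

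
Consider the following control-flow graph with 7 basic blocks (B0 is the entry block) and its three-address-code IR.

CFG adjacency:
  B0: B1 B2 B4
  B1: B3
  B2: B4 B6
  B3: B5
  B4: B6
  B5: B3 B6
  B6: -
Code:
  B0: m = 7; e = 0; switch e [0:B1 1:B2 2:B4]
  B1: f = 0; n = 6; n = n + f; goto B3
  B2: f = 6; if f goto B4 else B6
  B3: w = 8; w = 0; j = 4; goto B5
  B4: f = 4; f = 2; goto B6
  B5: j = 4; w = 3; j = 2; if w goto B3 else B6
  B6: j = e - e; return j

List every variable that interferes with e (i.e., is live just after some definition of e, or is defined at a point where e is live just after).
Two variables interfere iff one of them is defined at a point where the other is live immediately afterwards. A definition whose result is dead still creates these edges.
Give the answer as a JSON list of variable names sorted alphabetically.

Block summaries:
  B0: def={e,m} ue=∅
  B1: def={f,n} ue=∅
  B2: def={f} ue=∅
  B3: def={j,w} ue=∅
  B4: def={f} ue=∅
  B5: def={j,w} ue=∅
  B6: def={j} ue={e}

Backward fixpoint:
  B0 li=∅ lo={e}
  B1 li={e} lo={e}
  B2 li={e} lo={e}
  B3 li={e} lo={e}
  B4 li={e} lo={e}
  B5 li={e} lo={e}
  B6 li={e} lo=∅

Interference:
  e↔{f,j,n,w}
  f↔{e,n}
  j↔{e,w}
  m↔∅
  n↔{e,f}
  w↔{e,j}

N(e) = ["f", "j", "n", "w"]

Answer: ["f", "j", "n", "w"]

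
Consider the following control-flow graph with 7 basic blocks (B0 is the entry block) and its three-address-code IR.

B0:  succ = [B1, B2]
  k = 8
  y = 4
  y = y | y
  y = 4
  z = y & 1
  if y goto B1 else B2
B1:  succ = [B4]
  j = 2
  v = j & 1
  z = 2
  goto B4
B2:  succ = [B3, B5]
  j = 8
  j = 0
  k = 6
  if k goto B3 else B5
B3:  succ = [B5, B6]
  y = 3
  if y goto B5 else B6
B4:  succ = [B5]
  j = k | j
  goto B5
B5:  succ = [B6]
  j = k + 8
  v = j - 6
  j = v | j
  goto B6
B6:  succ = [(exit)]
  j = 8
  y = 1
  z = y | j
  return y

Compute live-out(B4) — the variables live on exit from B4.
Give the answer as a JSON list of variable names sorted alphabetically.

Answer: ["k"]

Analysis:
Block summaries:
  B0: {k,y,z} / ∅
  B1: {j,v,z} / ∅
  B2: {j,k} / ∅
  B3: {y} / ∅
  B4: {j} / {j,k}
  B5: {j,v} / {k}
  B6: {j,y,z} / ∅

Liveness:
  B0: in=∅ out={k}
  B1: in={k} out={j,k}
  B2: in=∅ out={k}
  B3: in={k} out={k}
  B4: in={j,k} out={k}
  B5: in={k} out=∅
  B6: in=∅ out=∅

live-out(B4) = ["k"]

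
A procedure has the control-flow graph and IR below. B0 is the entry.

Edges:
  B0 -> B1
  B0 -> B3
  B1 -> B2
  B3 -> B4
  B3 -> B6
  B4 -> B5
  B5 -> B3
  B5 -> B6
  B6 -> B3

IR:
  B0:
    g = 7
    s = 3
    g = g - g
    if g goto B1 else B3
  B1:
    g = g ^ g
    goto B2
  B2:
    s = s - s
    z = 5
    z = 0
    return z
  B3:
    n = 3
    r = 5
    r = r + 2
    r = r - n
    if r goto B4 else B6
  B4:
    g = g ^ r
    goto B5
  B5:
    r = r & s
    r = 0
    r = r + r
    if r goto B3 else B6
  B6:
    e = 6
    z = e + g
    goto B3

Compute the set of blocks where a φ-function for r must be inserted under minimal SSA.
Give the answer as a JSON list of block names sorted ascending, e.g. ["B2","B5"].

idom tree: B1←B0 B2←B1 B3←B0 B4←B3 B5←B4 B6←B3
Dom∩ at merges:
  B3: preds {B0,B5,B6}: {B0} ∩ {B0,B3,B4,B5} ∩ {B0,B3,B6} = {B0}; idom=B0
  B6: preds {B3,B5}: {B0,B3} ∩ {B0,B3,B4,B5} = {B0,B3}; idom=B3

DF walk-up:
  B3←B0: walk · to B0
  B3←B5: walk B5→B4→B3 to B0
  B3←B6: walk B6→B3 to B0
  B6←B3: walk · to B3
  B6←B5: walk B5→B4 to B3
  B0 → ∅
  B1 → ∅
  B2 → ∅
  B3 → {B3}
  B4 → {B3,B6}
  B5 → {B3,B6}
  B6 → {B3}

φ for r: defs {B3,B5}
  DF⁺ = {B3,B6}

Answer: ["B3", "B6"]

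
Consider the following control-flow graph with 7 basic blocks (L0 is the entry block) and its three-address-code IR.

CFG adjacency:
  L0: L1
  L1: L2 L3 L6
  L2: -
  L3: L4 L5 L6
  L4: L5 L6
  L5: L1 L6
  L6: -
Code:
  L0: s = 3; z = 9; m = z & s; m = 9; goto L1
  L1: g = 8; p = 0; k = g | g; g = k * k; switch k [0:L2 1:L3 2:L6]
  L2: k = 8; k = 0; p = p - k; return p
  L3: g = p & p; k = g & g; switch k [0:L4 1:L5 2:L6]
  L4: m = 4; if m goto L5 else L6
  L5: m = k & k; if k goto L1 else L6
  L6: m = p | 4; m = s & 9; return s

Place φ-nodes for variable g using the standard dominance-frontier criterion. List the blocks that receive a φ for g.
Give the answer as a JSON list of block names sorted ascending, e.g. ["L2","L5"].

idom tree: L1←L0 L2←L1 L3←L1 L4←L3 L5←L3 L6←L1
Dom∩ at merges:
  L1: preds {L0,L5}: {L0} ∩ {L0,L1,L3,L5} = {L0}; idom=L0
  L5: preds {L3,L4}: {L0,L1,L3} ∩ {L0,L1,L3,L4} = {L0,L1,L3}; idom=L3
  L6: preds {L1,L3,L4,L5}: {L0,L1} ∩ {L0,L1,L3} ∩ {L0,L1,L3,L4} ∩ {L0,L1,L3,L5} = {L0,L1}; idom=L1

DF derivation:
  L1←L0: walk · to L0
  L1←L5: walk L5→L3→L1 to L0
  L5←L3: walk · to L3
  L5←L4: walk L4 to L3
  L6←L1: walk · to L1
  L6←L3: walk L3 to L1
  L6←L4: walk L4→L3 to L1
  L6←L5: walk L5→L3 to L1
  L0: DF=∅
  L1: DF={L1}
  L2: DF=∅
  L3: DF={L1,L6}
  L4: DF={L5,L6}
  L5: DF={L1,L6}
  L6: DF=∅

φ for g: defs {L1,L3}
  DF⁺ = {L1,L6}

Answer: ["L1", "L6"]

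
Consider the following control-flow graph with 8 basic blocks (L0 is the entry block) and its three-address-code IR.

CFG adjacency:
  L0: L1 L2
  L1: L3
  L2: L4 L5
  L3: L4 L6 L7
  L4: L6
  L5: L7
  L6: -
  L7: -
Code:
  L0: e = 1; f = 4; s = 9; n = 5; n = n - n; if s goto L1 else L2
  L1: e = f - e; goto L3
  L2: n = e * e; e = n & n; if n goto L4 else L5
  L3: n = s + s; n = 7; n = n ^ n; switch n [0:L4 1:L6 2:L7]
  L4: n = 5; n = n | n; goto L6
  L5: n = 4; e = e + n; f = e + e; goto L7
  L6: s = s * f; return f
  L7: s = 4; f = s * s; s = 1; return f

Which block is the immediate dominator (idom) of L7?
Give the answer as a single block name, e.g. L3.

Answer: L0

Analysis:
idom tree: L1←L0 L2←L0 L3←L1 L4←L0 L5←L2 L6←L0 L7←L0
Dom∩ at merges:
  L4: preds {L2,L3}: {L0,L2} ∩ {L0,L1,L3} = {L0}; idom=L0
  L6: preds {L3,L4}: {L0,L1,L3} ∩ {L0,L4} = {L0}; idom=L0
  L7: preds {L3,L5}: {L0,L1,L3} ∩ {L0,L2,L5} = {L0}; idom=L0

idom(L7) = L0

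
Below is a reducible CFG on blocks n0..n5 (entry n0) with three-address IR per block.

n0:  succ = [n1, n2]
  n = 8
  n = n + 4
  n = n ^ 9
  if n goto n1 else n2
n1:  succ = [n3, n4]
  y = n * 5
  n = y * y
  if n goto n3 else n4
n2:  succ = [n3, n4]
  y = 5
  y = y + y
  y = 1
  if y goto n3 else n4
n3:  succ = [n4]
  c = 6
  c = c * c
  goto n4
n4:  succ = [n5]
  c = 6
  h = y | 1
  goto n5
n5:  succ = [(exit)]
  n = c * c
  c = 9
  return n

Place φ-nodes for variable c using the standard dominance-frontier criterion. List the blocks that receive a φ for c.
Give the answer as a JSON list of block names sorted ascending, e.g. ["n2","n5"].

Answer: ["n4"]

Analysis:
idom tree: n1←n0 n2←n0 n3←n0 n4←n0 n5←n4
Dom at joins:
  n3: preds {n1,n2}: {n0,n1} ∩ {n0,n2} = {n0}; idom=n0
  n4: preds {n1,n2,n3}: {n0,n1} ∩ {n0,n2} ∩ {n0,n3} = {n0}; idom=n0

DF derivation:
  join n3 pred n1: n1 stop@n0
  join n3 pred n2: n2 stop@n0
  join n4 pred n1: n1 stop@n0
  join n4 pred n2: n2 stop@n0
  join n4 pred n3: n3 stop@n0
  n0: DF=∅
  n1: DF={n3,n4}
  n2: DF={n3,n4}
  n3: DF={n4}
  n4: DF=∅
  n5: DF=∅

φ for c: defs {n3,n4,n5}
  DF⁺ = {n4}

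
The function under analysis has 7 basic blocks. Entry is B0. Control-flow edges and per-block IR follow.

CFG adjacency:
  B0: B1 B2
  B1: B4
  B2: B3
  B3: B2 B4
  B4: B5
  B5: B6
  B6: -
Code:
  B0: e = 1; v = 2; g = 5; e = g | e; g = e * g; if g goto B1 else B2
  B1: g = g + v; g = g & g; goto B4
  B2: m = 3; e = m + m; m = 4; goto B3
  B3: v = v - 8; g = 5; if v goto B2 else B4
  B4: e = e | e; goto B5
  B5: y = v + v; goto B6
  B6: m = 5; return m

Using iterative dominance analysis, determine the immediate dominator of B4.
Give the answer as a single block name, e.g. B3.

Answer: B0

Derivation:
idom tree: B1←B0 B2←B0 B3←B2 B4←B0 B5←B4 B6←B5
Join-block Dom:
  B2: preds {B0,B3}: {B0} ∩ {B0,B2,B3} = {B0}; idom=B0
  B4: preds {B1,B3}: {B0,B1} ∩ {B0,B2,B3} = {B0}; idom=B0

idom(B4) = B0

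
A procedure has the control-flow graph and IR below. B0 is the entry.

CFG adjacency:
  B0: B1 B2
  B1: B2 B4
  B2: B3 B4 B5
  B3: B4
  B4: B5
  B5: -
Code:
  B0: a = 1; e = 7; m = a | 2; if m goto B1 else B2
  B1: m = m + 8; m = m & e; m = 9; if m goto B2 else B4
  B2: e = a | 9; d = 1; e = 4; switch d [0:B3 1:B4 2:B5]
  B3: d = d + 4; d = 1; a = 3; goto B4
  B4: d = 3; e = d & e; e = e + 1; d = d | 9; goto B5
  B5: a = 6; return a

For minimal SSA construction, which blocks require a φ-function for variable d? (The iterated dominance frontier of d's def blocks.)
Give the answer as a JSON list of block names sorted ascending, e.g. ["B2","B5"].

Answer: ["B4", "B5"]

Derivation:
idom tree: B1←B0 B2←B0 B3←B2 B4←B0 B5←B0
Dom∩ at merges:
  B2: preds {B0,B1}: {B0} ∩ {B0,B1} = {B0}; idom=B0
  B4: preds {B1,B2,B3}: {B0,B1} ∩ {B0,B2} ∩ {B0,B2,B3} = {B0}; idom=B0
  B5: preds {B2,B4}: {B0,B2} ∩ {B0,B4} = {B0}; idom=B0

Frontier:
  B2←B0: walk · to B0
  B2←B1: walk B1 to B0
  B4←B1: walk B1 to B0
  B4←B2: walk B2 to B0
  B4←B3: walk B3→B2 to B0
  B5←B2: walk B2 to B0
  B5←B4: walk B4 to B0
  B0: DF=∅
  B1: DF={B2,B4}
  B2: DF={B4,B5}
  B3: DF={B4}
  B4: DF={B5}
  B5: DF=∅

φ for d: defs {B2,B3,B4}
  DF⁺ = {B4,B5}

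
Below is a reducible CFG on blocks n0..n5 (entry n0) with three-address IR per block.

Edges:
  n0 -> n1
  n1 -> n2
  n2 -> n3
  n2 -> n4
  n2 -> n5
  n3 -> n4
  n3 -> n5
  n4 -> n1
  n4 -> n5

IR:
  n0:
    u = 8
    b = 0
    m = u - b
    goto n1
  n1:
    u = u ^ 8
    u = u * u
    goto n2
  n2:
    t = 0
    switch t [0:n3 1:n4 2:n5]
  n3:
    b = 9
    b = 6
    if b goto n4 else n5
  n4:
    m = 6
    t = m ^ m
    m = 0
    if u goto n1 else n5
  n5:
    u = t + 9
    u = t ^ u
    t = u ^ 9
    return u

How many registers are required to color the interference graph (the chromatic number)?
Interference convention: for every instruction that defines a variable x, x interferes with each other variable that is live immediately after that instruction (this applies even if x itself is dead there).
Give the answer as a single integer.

Answer: 3

Derivation:
Per-block:
  n0: {b,m,u} / ∅
  n1: {u} / {u}
  n2: {t} / ∅
  n3: {b} / ∅
  n4: {m,t} / {u}
  n5: {t,u} / {t}

Live sets:
  live n0: ∅→{u}
  live n1: {u}→{u}
  live n2: {u}→{t,u}
  live n3: {t,u}→{t,u}
  live n4: {u}→{t,u}
  live n5: {t}→∅

Interfere edges:
  b — {t,u}
  m — {t,u}
  t — {b,m,u}
  u — {b,m,t}

Chromatic number:
  lower bound: {b,t,u} mutually conflict ⇒ χ ≥ 3
  assign b→r2 m→r2 t→r0 u→r1 — no edge inside a register ⇒ χ ≤ 3
  χ = 3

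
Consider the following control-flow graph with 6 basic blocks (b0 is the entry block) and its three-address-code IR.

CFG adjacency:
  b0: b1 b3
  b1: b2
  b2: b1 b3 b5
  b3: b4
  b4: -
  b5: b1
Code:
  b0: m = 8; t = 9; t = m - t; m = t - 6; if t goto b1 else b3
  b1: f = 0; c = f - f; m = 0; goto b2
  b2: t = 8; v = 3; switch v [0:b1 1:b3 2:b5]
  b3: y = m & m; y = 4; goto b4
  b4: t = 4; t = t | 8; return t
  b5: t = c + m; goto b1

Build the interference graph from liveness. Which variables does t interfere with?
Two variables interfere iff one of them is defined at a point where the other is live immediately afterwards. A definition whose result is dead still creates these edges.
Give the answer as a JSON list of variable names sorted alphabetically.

Answer: ["c", "m"]

Derivation:
Per-block:
  b0: def={m,t} ue=∅
  b1: def={c,f,m} ue=∅
  b2: def={t,v} ue=∅
  b3: def={y} ue={m}
  b4: def={t} ue=∅
  b5: def={t} ue={c,m}

Backward fixpoint:
  b0: in=∅ out={m}
  b1: in=∅ out={c,m}
  b2: in={c,m} out={c,m}
  b3: in={m} out=∅
  b4: in=∅ out=∅
  b5: in={c,m} out=∅

Conflict graph:
  c↔{m,t,v}
  f↔∅
  m↔{c,t,v}
  t↔{c,m}
  v↔{c,m}
  y↔∅

N(t) = ["c", "m"]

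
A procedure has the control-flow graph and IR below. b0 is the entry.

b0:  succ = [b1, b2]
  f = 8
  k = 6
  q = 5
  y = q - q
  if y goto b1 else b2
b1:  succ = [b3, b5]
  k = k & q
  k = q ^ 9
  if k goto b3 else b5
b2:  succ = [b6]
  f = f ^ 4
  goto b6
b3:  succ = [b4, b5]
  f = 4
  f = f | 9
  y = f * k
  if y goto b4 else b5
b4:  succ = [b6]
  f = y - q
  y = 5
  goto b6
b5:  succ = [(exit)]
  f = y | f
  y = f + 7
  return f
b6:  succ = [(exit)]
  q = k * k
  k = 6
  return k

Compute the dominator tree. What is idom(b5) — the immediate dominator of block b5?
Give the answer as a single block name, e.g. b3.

idom tree: b1←b0 b2←b0 b3←b1 b4←b3 b5←b1 b6←b0
Join-block Dom:
  b5: preds {b1,b3}: {b0,b1} ∩ {b0,b1,b3} = {b0,b1}; idom=b1
  b6: preds {b2,b4}: {b0,b2} ∩ {b0,b1,b3,b4} = {b0}; idom=b0

idom(b5) = b1

Answer: b1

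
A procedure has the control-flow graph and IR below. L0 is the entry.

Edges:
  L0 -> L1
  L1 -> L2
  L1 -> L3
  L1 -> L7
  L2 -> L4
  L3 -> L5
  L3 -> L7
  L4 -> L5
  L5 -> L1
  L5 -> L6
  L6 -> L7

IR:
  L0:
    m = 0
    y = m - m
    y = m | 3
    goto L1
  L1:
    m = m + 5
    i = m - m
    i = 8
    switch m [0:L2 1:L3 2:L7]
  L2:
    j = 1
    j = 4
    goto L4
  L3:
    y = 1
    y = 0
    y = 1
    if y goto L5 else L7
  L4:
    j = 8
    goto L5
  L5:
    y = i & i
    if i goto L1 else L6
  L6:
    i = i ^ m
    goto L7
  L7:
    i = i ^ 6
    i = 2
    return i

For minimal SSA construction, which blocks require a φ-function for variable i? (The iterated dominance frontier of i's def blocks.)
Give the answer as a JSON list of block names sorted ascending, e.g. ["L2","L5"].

Answer: ["L1", "L7"]

Working:
idom tree: L1←L0 L2←L1 L3←L1 L4←L2 L5←L1 L6←L5 L7←L1
Dom at joins:
  L1: preds {L0,L5}: {L0} ∩ {L0,L1,L5} = {L0}; idom=L0
  L5: preds {L3,L4}: {L0,L1,L3} ∩ {L0,L1,L2,L4} = {L0,L1}; idom=L1
  L7: preds {L1,L3,L6}: {L0,L1} ∩ {L0,L1,L3} ∩ {L0,L1,L5,L6} = {L0,L1}; idom=L1

DF walk-up:
  join L1 pred L0: · stop@L0
  join L1 pred L5: L5→L1 stop@L0
  join L5 pred L3: L3 stop@L1
  join L5 pred L4: L4→L2 stop@L1
  join L7 pred L1: · stop@L1
  join L7 pred L3: L3 stop@L1
  join L7 pred L6: L6→L5 stop@L1
  L0 → ∅
  L1 → {L1}
  L2 → {L5}
  L3 → {L5,L7}
  L4 → {L5}
  L5 → {L1,L7}
  L6 → {L7}
  L7 → ∅

φ for i: defs {L1,L6,L7}
  DF⁺ = {L1,L7}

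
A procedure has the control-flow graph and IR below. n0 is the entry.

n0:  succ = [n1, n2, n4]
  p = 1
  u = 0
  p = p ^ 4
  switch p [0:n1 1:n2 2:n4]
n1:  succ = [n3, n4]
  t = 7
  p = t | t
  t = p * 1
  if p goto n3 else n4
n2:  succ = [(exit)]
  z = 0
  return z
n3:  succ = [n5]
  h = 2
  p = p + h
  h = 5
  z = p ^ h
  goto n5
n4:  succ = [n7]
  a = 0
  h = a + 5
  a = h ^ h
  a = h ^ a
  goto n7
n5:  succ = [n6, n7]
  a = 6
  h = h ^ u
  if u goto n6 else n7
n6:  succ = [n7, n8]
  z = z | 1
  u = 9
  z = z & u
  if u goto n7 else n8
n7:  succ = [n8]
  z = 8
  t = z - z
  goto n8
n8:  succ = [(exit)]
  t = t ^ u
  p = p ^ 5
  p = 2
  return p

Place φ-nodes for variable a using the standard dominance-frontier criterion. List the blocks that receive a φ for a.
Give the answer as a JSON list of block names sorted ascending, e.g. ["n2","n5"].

idom tree: n1←n0 n2←n0 n3←n1 n4←n0 n5←n3 n6←n5 n7←n0 n8←n0
Dom∩ at merges:
  n4: preds {n0,n1}: {n0} ∩ {n0,n1} = {n0}; idom=n0
  n7: preds {n4,n5,n6}: {n0,n4} ∩ {n0,n1,n3,n5} ∩ {n0,n1,n3,n5,n6} = {n0}; idom=n0
  n8: preds {n6,n7}: {n0,n1,n3,n5,n6} ∩ {n0,n7} = {n0}; idom=n0

DF walk-up:
  n4←n0: walk · to n0
  n4←n1: walk n1 to n0
  n7←n4: walk n4 to n0
  n7←n5: walk n5→n3→n1 to n0
  n7←n6: walk n6→n5→n3→n1 to n0
  n8←n6: walk n6→n5→n3→n1 to n0
  n8←n7: walk n7 to n0
  n0: DF=∅
  n1: DF={n4,n7,n8}
  n2: DF=∅
  n3: DF={n7,n8}
  n4: DF={n7}
  n5: DF={n7,n8}
  n6: DF={n7,n8}
  n7: DF={n8}
  n8: DF=∅

φ for a: defs {n4,n5}
  DF⁺ = {n7,n8}

Answer: ["n7", "n8"]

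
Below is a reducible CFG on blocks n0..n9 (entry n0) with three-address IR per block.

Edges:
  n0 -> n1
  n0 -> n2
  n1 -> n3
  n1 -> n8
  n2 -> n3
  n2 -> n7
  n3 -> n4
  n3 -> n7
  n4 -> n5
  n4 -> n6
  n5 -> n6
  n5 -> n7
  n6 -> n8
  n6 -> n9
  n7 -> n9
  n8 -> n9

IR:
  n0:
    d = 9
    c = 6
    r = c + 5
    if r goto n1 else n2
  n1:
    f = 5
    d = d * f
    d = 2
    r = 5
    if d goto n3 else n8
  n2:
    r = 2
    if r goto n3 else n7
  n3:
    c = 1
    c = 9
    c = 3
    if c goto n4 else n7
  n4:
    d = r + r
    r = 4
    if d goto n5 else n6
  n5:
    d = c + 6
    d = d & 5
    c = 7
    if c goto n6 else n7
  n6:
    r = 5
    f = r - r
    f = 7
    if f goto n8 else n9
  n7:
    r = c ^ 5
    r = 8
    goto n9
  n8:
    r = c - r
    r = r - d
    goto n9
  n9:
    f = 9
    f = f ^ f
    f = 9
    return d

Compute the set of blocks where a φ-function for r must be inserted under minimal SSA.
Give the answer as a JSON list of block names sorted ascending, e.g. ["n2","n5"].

idom tree: n1←n0 n2←n0 n3←n0 n4←n3 n5←n4 n6←n4 n7←n0 n8←n0 n9←n0
Dom∩ at merges:
  n3: preds {n1,n2}: {n0,n1} ∩ {n0,n2} = {n0}; idom=n0
  n6: preds {n4,n5}: {n0,n3,n4} ∩ {n0,n3,n4,n5} = {n0,n3,n4}; idom=n4
  n7: preds {n2,n3,n5}: {n0,n2} ∩ {n0,n3} ∩ {n0,n3,n4,n5} = {n0}; idom=n0
  n8: preds {n1,n6}: {n0,n1} ∩ {n0,n3,n4,n6} = {n0}; idom=n0
  n9: preds {n6,n7,n8}: {n0,n3,n4,n6} ∩ {n0,n7} ∩ {n0,n8} = {n0}; idom=n0

DF derivation:
  join n3 pred n1: n1 stop@n0
  join n3 pred n2: n2 stop@n0
  join n6 pred n4: · stop@n4
  join n6 pred n5: n5 stop@n4
  join n7 pred n2: n2 stop@n0
  join n7 pred n3: n3 stop@n0
  join n7 pred n5: n5→n4→n3 stop@n0
  join n8 pred n1: n1 stop@n0
  join n8 pred n6: n6→n4→n3 stop@n0
  join n9 pred n6: n6→n4→n3 stop@n0
  join n9 pred n7: n7 stop@n0
  join n9 pred n8: n8 stop@n0
  n0: DF=∅
  n1: DF={n3,n8}
  n2: DF={n3,n7}
  n3: DF={n7,n8,n9}
  n4: DF={n7,n8,n9}
  n5: DF={n6,n7}
  n6: DF={n8,n9}
  n7: DF={n9}
  n8: DF={n9}
  n9: DF=∅

φ for r: defs {n0,n1,n2,n4,n6,n7,n8}
  DF⁺ = {n3,n7,n8,n9}

Answer: ["n3", "n7", "n8", "n9"]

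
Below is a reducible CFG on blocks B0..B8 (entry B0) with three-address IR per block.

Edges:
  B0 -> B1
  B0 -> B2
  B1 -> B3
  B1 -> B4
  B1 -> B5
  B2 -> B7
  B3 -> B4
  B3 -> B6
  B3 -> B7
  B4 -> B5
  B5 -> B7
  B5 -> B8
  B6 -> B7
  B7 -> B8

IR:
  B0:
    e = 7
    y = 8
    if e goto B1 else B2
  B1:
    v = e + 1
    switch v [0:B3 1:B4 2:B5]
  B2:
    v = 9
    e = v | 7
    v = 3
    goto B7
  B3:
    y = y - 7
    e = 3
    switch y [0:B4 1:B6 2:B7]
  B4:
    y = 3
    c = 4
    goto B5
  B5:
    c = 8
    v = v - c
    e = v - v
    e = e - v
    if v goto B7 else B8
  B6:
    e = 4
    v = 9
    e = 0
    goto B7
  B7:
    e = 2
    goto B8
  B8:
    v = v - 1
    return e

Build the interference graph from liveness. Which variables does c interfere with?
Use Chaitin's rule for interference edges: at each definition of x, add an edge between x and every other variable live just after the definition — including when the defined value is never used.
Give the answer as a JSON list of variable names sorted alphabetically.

Answer: ["v"]

Analysis:
Block summaries:
  B0 def {e,y} use ∅
  B1 def {v} use {e}
  B2 def {e,v} use ∅
  B3 def {e,y} use {y}
  B4 def {c,y} use ∅
  B5 def {c,e,v} use {v}
  B6 def {e,v} use ∅
  B7 def {e} use ∅
  B8 def {v} use {e,v}

Live sets:
  B0: in=∅ out={e,y}
  B1: in={e,y} out={v,y}
  B2: in=∅ out={v}
  B3: in={v,y} out={v}
  B4: in={v} out={v}
  B5: in={v} out={e,v}
  B6: in=∅ out={v}
  B7: in={v} out={e,v}
  B8: in={e,v} out=∅

Interfere edges:
  c↔{v}
  e↔{v,y}
  v↔{c,e,y}
  y↔{e,v}

N(c) = ["v"]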